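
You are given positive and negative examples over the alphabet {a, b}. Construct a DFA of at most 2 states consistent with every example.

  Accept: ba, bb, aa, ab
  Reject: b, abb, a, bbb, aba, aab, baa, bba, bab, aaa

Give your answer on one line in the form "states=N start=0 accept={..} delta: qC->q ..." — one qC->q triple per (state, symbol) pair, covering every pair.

states=2 start=0 accept={0} delta: 0a->1 0b->1 1a->0 1b->0

Grow the machine one transition at a time. Run the examples from 0; the earliest place one falls off (shortest prefix, ties alphabetical) gets sent to the lowest-numbered state that keeps every Accept/Reject pair distinguishable — a pair clashes when both reach the same state with identical unread suffix — and to a fresh state only if none does.
a: 0a undefined. 0a->0: no, ba/aba meet in 0 with "ba" left. Open state 1: 0a->1.
b: 0b undefined. 0b->0: no, ba/a meet in 1. 0b->1: ok.
aa: 1a undefined. 1a->0: ok.
ab: 1b undefined. 1b->0: ok.
All examples now run through 2 states with every (state, symbol) defined. Accept strings end in {0}, Reject strings end in {1}; accept={0}.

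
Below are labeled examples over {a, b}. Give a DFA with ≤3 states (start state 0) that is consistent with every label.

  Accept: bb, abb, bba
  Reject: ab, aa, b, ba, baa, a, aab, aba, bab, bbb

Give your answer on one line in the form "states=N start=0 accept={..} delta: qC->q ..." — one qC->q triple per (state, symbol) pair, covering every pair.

states=3 start=0 accept={2} delta: 0a->0 0b->1 1a->0 1b->2 2a->2 2b->0

State merging on the prefix tree: take the shortest (then alphabetical) example prefix whose next move is undefined and point that move at state 0, else 1, else 2, ...; a target is out if some Accept/Reject pair would then sit in one state with the same input left (inseparable). If every existing state is out, open a new one.
a: 0a undefined. 0a->0: ok.
b: 0b undefined. 0b->0: no, bb/ab meet in 0. Open state 1: 0b->1.
ba: 1a undefined. 1a->0: ok.
bb: 1b undefined. 1b->0: no, bb/aa meet in 0. 1b->1: no, bb/ab meet in 1. Open state 2: 1b->2.
bba: 2a undefined. 2a->0: no, bba/aa meet in 0. 2a->1: no, bba/ab meet in 1. 2a->2: ok.
bbb: 2b undefined. 2b->0: ok.
All examples now run through 3 states with every (state, symbol) defined. Accept strings end in {2}, Reject strings end in {0,1}; accept={2}.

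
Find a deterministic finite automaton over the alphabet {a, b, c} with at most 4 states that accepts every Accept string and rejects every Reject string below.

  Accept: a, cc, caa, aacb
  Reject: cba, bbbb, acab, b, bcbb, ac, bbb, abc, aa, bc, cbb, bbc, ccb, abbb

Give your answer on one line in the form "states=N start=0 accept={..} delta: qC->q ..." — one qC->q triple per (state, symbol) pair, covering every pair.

Fold the examples into a partial DFA from state 0: repeatedly fix the first undefined (state, symbol) met by the shortest-then-alphabetical prefix, trying targets in increasing order and rejecting any under which an Accept and a Reject string meet in one state with the same remainder; add a state when all current targets are rejected. Accepting states are where Accept strings end.
a: 0a undefined. 0a->0: no, a/aa meet in 0. Open state 1: 0a->1.
b: 0b undefined. 0b->0: ok.
c: 0c undefined. 0c->0: no, a/cba meet in 1. 0c->1: no, a/bc meet in 1. Open state 2: 0c->2.
aa: 1a undefined. 1a->0: ok.
ab: 1b undefined. 1b->0: ok.
ac: 1c undefined. 1c->0: ok.
ca: 2a undefined. 2a->0: ok.
cb: 2b undefined. 2b->0: no, a/cba meet in 1. 2b->1: ok.
cc: 2c undefined. 2c->0: no, cc/cba meet in 0. 2c->1: ok.
All examples now run through 3 states with every (state, symbol) defined. Accept strings end in {1}, Reject strings end in {0,2}; accept={1}.

states=3 start=0 accept={1} delta: 0a->1 0b->0 0c->2 1a->0 1b->0 1c->0 2a->0 2b->1 2c->1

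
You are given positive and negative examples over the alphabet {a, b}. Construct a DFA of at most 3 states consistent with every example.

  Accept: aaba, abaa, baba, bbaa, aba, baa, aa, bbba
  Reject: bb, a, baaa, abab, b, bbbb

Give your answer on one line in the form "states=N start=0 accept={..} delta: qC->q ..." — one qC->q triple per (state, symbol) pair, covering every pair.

states=3 start=0 accept={0,2} delta: 0a->1 0b->1 1a->2 1b->1 2a->0 2b->1

State merging on the prefix tree: take the shortest (then alphabetical) example prefix whose next move is undefined and point that move at state 0, else 1, else 2, ...; a target is out if some Accept/Reject pair would then sit in one state with the same input left (inseparable). If every existing state is out, open a new one.
a: 0a undefined. 0a->0: no, aa/a meet in 0. Open state 1: 0a->1.
b: 0b undefined. 0b->0: no, bbba/a meet in 1. 0b->1: ok.
aa: 1a undefined. 1a->0: no, aaba/baaa meet in 0. 1a->1: no, baa/a meet in 1. Open state 2: 1a->2.
ab: 1b undefined. 1b->0: no, aba/a meet in 1. 1b->1: ok.
aab: 2b undefined. 2b->0: no, aaba/bb meet in 1. 2b->1: ok.
baa: 2a undefined. 2a->0: ok.
All examples now run through 3 states with every (state, symbol) defined. Accept strings end in {0,2}, Reject strings end in {1}; accept={0,2}.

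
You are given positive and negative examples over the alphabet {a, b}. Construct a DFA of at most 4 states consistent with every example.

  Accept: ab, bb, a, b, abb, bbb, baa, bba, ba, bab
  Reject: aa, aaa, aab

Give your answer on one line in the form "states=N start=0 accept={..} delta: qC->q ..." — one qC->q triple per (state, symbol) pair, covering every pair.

states=4 start=0 accept={0,1,2} delta: 0a->1 0b->2 1a->3 1b->0 2a->0 2b->0 3a->3 3b->3

State merging on the prefix tree: take the shortest (then alphabetical) example prefix whose next move is undefined and point that move at state 0, else 1, else 2, ...; a target is out if some Accept/Reject pair would then sit in one state with the same input left (inseparable). If every existing state is out, open a new one.
a: 0a undefined. 0a->0: no, ab/aab meet in 0 with "b" left. Open state 1: 0a->1.
b: 0b undefined. 0b->0: no, baa/aa meet in 1 with "a" left. 0b->1: no, baa/aaa meet in 1 with "aa" left. Open state 2: 0b->2.
aa: 1a undefined. 1a->0: no, a/aaa meet in 1. 1a->1: no, ab/aab meet in 1 with "b" left. 1a->2: no, bb/aab meet in 2 with "b" left. Open state 3: 1a->3.
ab: 1b undefined. 1b->0: ok.
ba: 2a undefined. 2a->0: ok.
bb: 2b undefined. 2b->0: ok.
aaa: 3a undefined. 3a->0: no, ab/aaa meet in 0. 3a->1: no, a/aaa meet in 1. 3a->2: no, b/aaa meet in 2. 3a->3: ok.
aab: 3b undefined. 3b->0: no, ab/aab meet in 0. 3b->1: no, a/aab meet in 1. 3b->2: no, b/aab meet in 2. 3b->3: ok.
All examples now run through 4 states with every (state, symbol) defined. Accept strings end in {0,1,2}, Reject strings end in {3}; accept={0,1,2}.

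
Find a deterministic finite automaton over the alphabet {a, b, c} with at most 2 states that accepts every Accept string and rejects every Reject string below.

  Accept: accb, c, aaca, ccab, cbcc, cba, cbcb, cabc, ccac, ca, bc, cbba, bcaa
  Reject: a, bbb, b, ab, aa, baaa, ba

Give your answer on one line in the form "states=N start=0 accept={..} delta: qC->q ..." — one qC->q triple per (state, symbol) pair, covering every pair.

Grow the machine one transition at a time. Run the examples from 0; the earliest place one falls off (shortest prefix, ties alphabetical) gets sent to the lowest-numbered state that keeps every Accept/Reject pair distinguishable — a pair clashes when both reach the same state with identical unread suffix — and to a fresh state only if none does.
a: 0a undefined. 0a->0: ok.
b: 0b undefined. 0b->0: ok.
c: 0c undefined. 0c->0: no, accb/a meet in 0. Open state 1: 0c->1.
ca: 1a undefined. 1a->0: no, aaca/a meet in 0. 1a->1: ok.
cb: 1b undefined. 1b->0: no, cba/a meet in 0. 1b->1: ok.
cc: 1c undefined. 1c->0: no, accb/a meet in 0. 1c->1: ok.
All examples now run through 2 states with every (state, symbol) defined. Accept strings end in {1}, Reject strings end in {0}; accept={1}.

states=2 start=0 accept={1} delta: 0a->0 0b->0 0c->1 1a->1 1b->1 1c->1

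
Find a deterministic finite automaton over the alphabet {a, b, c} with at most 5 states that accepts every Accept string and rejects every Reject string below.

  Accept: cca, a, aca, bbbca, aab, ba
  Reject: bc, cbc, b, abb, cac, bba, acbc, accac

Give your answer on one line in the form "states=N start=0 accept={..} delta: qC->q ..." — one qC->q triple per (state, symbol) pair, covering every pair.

State merging on the prefix tree: take the shortest (then alphabetical) example prefix whose next move is undefined and point that move at state 0, else 1, else 2, ...; a target is out if some Accept/Reject pair would then sit in one state with the same input left (inseparable). If every existing state is out, open a new one.
a: 0a undefined. 0a->0: no, aab/b meet in 0 with "b" left. Open state 1: 0a->1.
b: 0b undefined. 0b->0: no, a/bba meet in 1. 0b->1: no, a/b meet in 1. Open state 2: 0b->2.
c: 0c undefined. 0c->0: ok.
aa: 1a undefined. 1a->0: no, aab/b meet in 2. 1a->1: ok.
ab: 1b undefined. 1b->0: ok.
ac: 1c undefined. 1c->0: no, aab/cac meet in 0. 1c->1: no, cca/cac meet in 1. 1c->2: ok.
ba: 2a undefined. 2a->0: ok.
bb: 2b undefined. 2b->0: no, cca/bba meet in 1. 2b->1: no, cca/bba meet in 1. 2b->2: no, aca/bba meet in 0. Open state 3: 2b->3.
bc: 2c undefined. 2c->0: no, aca/bc meet in 0. 2c->1: no, cca/bc meet in 1. 2c->2: no, aca/accac meet in 0. 2c->3: ok.
bba: 3a undefined. 3a->0: no, aca/bba meet in 0. 3a->1: no, cca/bba meet in 1. 3a->2: ok.
bbb: 3b undefined. 3b->0: ok.
acbc: 3c undefined. 3c->0: no, aca/acbc meet in 0. 3c->1: no, cca/acbc meet in 1. 3c->2: ok.
All examples now run through 4 states with every (state, symbol) defined. Accept strings end in {0,1}, Reject strings end in {2,3}; accept={0,1}.

states=4 start=0 accept={0,1} delta: 0a->1 0b->2 0c->0 1a->1 1b->0 1c->2 2a->0 2b->3 2c->3 3a->2 3b->0 3c->2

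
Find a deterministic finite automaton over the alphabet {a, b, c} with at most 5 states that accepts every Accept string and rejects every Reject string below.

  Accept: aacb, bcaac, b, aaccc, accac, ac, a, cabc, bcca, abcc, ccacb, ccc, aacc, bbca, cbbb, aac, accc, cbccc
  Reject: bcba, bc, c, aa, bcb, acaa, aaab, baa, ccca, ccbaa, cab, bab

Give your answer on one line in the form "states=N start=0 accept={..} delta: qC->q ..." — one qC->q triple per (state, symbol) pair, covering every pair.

states=5 start=0 accept={0,1,4} delta: 0a->1 0b->0 0c->2 1a->2 1b->2 1c->0 2a->1 2b->3 2c->4 3a->2 3b->0 3c->0 4a->1 4b->0 4c->1

State merging on the prefix tree: take the shortest (then alphabetical) example prefix whose next move is undefined and point that move at state 0, else 1, else 2, ...; a target is out if some Accept/Reject pair would then sit in one state with the same input left (inseparable). If every existing state is out, open a new one.
a: 0a undefined. 0a->0: no, b/aaab meet in 0 with "b" left. Open state 1: 0a->1.
b: 0b undefined. 0b->0: ok.
c: 0c undefined. 0c->0: no, b/bc meet in 0. 0c->1: no, a/bc meet in 1. Open state 2: 0c->2.
aa: 1a undefined. 1a->0: no, aacb/bcb meet in 2 with "b" left. 1a->1: no, a/aa meet in 1. 1a->2: ok.
ab: 1b undefined. 1b->0: no, b/bab meet in 0. 1b->1: no, a/bab meet in 1. 1b->2: ok.
ac: 1c undefined. 1c->0: ok.
ca: 2a undefined. 2a->0: no, bcaac/aaab meet in 0. 2a->1: ok.
cb: 2b undefined. 2b->0: no, b/bcb meet in 0. 2b->1: no, a/bcb meet in 1. 2b->2: no, a/bcba meet in 1. Open state 3: 2b->3.
cc: 2c undefined. 2c->0: no, a/ccca meet in 1. 2c->1: no, aacb/bc meet in 2. 2c->2: no, aacb/bcb meet in 3. 2c->3: no, bcaac/bcb meet in 3. Open state 4: 2c->4.
cbb: 3b undefined. 3b->0: ok.
cbc: 3c undefined. 3c->0: ok.
cca: 4a undefined. 4a->0: no, ccacb/bcb meet in 3. 4a->1: ok.
ccb: 4b undefined. 4b->0: ok.
ccc: 4c undefined. 4c->0: no, aaccc/bc meet in 2. 4c->1: ok.
bcba: 3a undefined. 3a->0: no, aacb/bcba meet in 0. 3a->1: no, a/bcba meet in 1. 3a->2: ok.
All examples now run through 5 states with every (state, symbol) defined. Accept strings end in {0,1,4}, Reject strings end in {2,3}; accept={0,1,4}.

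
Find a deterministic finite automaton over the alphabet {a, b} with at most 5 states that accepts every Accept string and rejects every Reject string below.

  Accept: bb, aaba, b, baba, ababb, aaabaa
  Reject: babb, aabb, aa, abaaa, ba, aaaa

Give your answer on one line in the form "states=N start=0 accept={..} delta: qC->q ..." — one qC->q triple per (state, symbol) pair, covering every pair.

Grow the machine one transition at a time. Run the examples from 0; the earliest place one falls off (shortest prefix, ties alphabetical) gets sent to the lowest-numbered state that keeps every Accept/Reject pair distinguishable — a pair clashes when both reach the same state with identical unread suffix — and to a fresh state only if none does.
a: 0a undefined. 0a->0: no, bb/aabb meet in 0 with "bb" left. Open state 1: 0a->1.
b: 0b undefined. 0b->0: ok.
aa: 1a undefined. 1a->0: no, bb/aabb meet in 0. 1a->1: ok.
ab: 1b undefined. 1b->0: no, bb/babb meet in 0. 1b->1: no, aaba/babb meet in 1. Open state 2: 1b->2.
aba: 2a undefined. 2a->0: no, aaabaa/aa meet in 1. 2a->1: no, aaba/aa meet in 1. 2a->2: no, aaba/abaaa meet in 2. Open state 3: 2a->3.
aabb: 2b undefined. 2b->0: no, bb/babb meet in 0. 2b->1: ok.
abaa: 3a undefined. 3a->0: ok.
abab: 3b undefined. 3b->0: ok.
All examples now run through 4 states with every (state, symbol) defined. Accept strings end in {0,3}, Reject strings end in {1}; accept={0,3}.

states=4 start=0 accept={0,3} delta: 0a->1 0b->0 1a->1 1b->2 2a->3 2b->1 3a->0 3b->0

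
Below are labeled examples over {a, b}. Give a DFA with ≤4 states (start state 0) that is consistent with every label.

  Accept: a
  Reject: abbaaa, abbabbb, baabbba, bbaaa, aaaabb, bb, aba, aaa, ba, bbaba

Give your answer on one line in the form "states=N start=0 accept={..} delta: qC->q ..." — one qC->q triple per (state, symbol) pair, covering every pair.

states=3 start=0 accept={1} delta: 0a->1 0b->1 1a->2 1b->2 2a->0 2b->2

State merging on the prefix tree: take the shortest (then alphabetical) example prefix whose next move is undefined and point that move at state 0, else 1, else 2, ...; a target is out if some Accept/Reject pair would then sit in one state with the same input left (inseparable). If every existing state is out, open a new one.
a: 0a undefined. 0a->0: no, a/aaa meet in 0. Open state 1: 0a->1.
b: 0b undefined. 0b->0: no, a/ba meet in 1. 0b->1: ok.
aa: 1a undefined. 1a->0: no, a/aaa meet in 1. 1a->1: no, a/aaa meet in 1. Open state 2: 1a->2.
ab: 1b undefined. 1b->0: no, a/aba meet in 1. 1b->1: no, a/bb meet in 1. 1b->2: ok.
aaa: 2a undefined. 2a->0: ok.
abb: 2b undefined. 2b->0: no, a/abbabbb meet in 1. 2b->1: no, a/abbaaa meet in 1. 2b->2: ok.
All examples now run through 3 states with every (state, symbol) defined. Accept strings end in {1}, Reject strings end in {0,2}; accept={1}.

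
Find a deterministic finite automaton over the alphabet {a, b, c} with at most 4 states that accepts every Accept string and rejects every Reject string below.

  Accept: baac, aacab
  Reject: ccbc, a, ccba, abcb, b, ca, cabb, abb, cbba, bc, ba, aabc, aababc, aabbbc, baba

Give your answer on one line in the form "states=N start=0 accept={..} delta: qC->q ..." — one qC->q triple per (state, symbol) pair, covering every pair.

states=4 start=0 accept={3} delta: 0a->0 0b->1 0c->1 1a->2 1b->0 1c->0 2a->2 2b->3 2c->3 3a->0 3b->0 3c->0

Grow the machine one transition at a time. Run the examples from 0; the earliest place one falls off (shortest prefix, ties alphabetical) gets sent to the lowest-numbered state that keeps every Accept/Reject pair distinguishable — a pair clashes when both reach the same state with identical unread suffix — and to a fresh state only if none does.
a: 0a undefined. 0a->0: ok.
b: 0b undefined. 0b->0: no, baac/bc meet in 0 with "c" left. Open state 1: 0b->1.
c: 0c undefined. 0c->0: no, aacab/b meet in 1. 0c->1: ok.
ba: 1a undefined. 1a->0: no, baac/b meet in 1. 1a->1: no, baac/bc meet in 1 with "c" left. Open state 2: 1a->2.
bc: 1c undefined. 1c->0: ok.
cb: 1b undefined. 1b->0: ok.
baa: 2a undefined. 2a->0: no, baac/abcb meet in 1. 2a->1: no, baac/ccbc meet in 0. 2a->2: ok.
bab: 2b undefined. 2b->0: no, aacab/ccbc meet in 0. 2b->1: no, aacab/abcb meet in 1. 2b->2: no, baac/aababc meet in 2 with "c" left. Open state 3: 2b->3.
baac: 2c undefined. 2c->0: no, baac/ccbc meet in 0. 2c->1: no, baac/abcb meet in 1. 2c->2: no, baac/ccba meet in 2. 2c->3: ok.
baba: 3a undefined. 3a->0: ok.
cabb: 3b undefined. 3b->0: ok.
aababc: 3c undefined. 3c->0: ok.
All examples now run through 4 states with every (state, symbol) defined. Accept strings end in {3}, Reject strings end in {0,1,2}; accept={3}.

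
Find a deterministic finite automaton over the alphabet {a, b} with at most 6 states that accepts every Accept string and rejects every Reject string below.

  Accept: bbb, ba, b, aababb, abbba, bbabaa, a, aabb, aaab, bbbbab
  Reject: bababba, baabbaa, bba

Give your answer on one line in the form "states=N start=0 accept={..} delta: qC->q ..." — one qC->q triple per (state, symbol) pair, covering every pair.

State merging on the prefix tree: take the shortest (then alphabetical) example prefix whose next move is undefined and point that move at state 0, else 1, else 2, ...; a target is out if some Accept/Reject pair would then sit in one state with the same input left (inseparable). If every existing state is out, open a new one.
a: 0a undefined. 0a->0: ok.
b: 0b undefined. 0b->0: no, bbb/bababba meet in 0. Open state 1: 0b->1.
ba: 1a undefined. 1a->0: ok.
bb: 1b undefined. 1b->0: no, ba/bababba meet in 0. 1b->1: no, ba/bababba meet in 0. Open state 2: 1b->2.
bba: 2a undefined. 2a->0: no, ba/bababba meet in 0. 2a->1: no, ba/baabbaa meet in 0. 2a->2: no, aababb/bababba meet in 2. Open state 3: 2a->3.
bbb: 2b undefined. 2b->0: ok.
bbab: 3b undefined. 3b->0: ok.
baabbaa: 3a undefined. 3a->0: no, bbb/baabbaa meet in 0. 3a->1: no, b/baabbaa meet in 1. 3a->2: no, aababb/baabbaa meet in 2. 3a->3: ok.
All examples now run through 4 states with every (state, symbol) defined. Accept strings end in {0,1,2}, Reject strings end in {3}; accept={0,1,2}.

states=4 start=0 accept={0,1,2} delta: 0a->0 0b->1 1a->0 1b->2 2a->3 2b->0 3a->3 3b->0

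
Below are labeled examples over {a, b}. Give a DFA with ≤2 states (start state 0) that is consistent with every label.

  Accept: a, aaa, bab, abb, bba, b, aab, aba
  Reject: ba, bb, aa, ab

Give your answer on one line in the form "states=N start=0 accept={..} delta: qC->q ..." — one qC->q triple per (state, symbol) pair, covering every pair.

states=2 start=0 accept={1} delta: 0a->1 0b->1 1a->0 1b->0

State merging on the prefix tree: take the shortest (then alphabetical) example prefix whose next move is undefined and point that move at state 0, else 1, else 2, ...; a target is out if some Accept/Reject pair would then sit in one state with the same input left (inseparable). If every existing state is out, open a new one.
a: 0a undefined. 0a->0: no, a/aa meet in 0. Open state 1: 0a->1.
b: 0b undefined. 0b->0: no, a/ba meet in 1. 0b->1: ok.
aa: 1a undefined. 1a->0: ok.
ab: 1b undefined. 1b->0: ok.
All examples now run through 2 states with every (state, symbol) defined. Accept strings end in {1}, Reject strings end in {0}; accept={1}.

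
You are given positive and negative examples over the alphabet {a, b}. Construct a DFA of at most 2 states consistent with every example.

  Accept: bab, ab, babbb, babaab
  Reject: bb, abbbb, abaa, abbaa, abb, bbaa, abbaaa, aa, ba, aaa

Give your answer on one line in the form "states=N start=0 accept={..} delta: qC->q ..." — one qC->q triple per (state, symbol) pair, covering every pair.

State merging on the prefix tree: take the shortest (then alphabetical) example prefix whose next move is undefined and point that move at state 0, else 1, else 2, ...; a target is out if some Accept/Reject pair would then sit in one state with the same input left (inseparable). If every existing state is out, open a new one.
a: 0a undefined. 0a->0: ok.
b: 0b undefined. 0b->0: no, bab/bb meet in 0. Open state 1: 0b->1.
ba: 1a undefined. 1a->0: ok.
bb: 1b undefined. 1b->0: ok.
All examples now run through 2 states with every (state, symbol) defined. Accept strings end in {1}, Reject strings end in {0}; accept={1}.

states=2 start=0 accept={1} delta: 0a->0 0b->1 1a->0 1b->0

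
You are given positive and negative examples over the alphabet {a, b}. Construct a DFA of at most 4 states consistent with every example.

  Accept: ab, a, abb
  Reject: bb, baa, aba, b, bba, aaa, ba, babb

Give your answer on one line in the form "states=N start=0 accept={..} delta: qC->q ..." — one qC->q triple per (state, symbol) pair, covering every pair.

states=3 start=0 accept={1} delta: 0a->1 0b->2 1a->2 1b->1 2a->2 2b->2

Grow the machine one transition at a time. Run the examples from 0; the earliest place one falls off (shortest prefix, ties alphabetical) gets sent to the lowest-numbered state that keeps every Accept/Reject pair distinguishable — a pair clashes when both reach the same state with identical unread suffix — and to a fresh state only if none does.
a: 0a undefined. 0a->0: no, ab/b meet in 0 with "b" left. Open state 1: 0a->1.
b: 0b undefined. 0b->0: no, a/bba meet in 1. 0b->1: no, ab/bb meet in 1 with "b" left. Open state 2: 0b->2.
aa: 1a undefined. 1a->0: no, a/aaa meet in 1. 1a->1: no, a/aaa meet in 1. 1a->2: ok.
ab: 1b undefined. 1b->0: no, a/aba meet in 1. 1b->1: ok.
ba: 2a undefined. 2a->0: no, ab/baa meet in 1. 2a->1: no, ab/aaa meet in 1. 2a->2: ok.
bb: 2b undefined. 2b->0: no, ab/bba meet in 1. 2b->1: no, ab/bb meet in 1. 2b->2: ok.
All examples now run through 3 states with every (state, symbol) defined. Accept strings end in {1}, Reject strings end in {2}; accept={1}.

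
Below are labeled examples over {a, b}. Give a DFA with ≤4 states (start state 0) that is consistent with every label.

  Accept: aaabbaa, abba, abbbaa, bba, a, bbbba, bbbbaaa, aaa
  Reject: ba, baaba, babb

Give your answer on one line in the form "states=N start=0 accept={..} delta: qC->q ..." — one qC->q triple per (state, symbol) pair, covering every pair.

State merging on the prefix tree: take the shortest (then alphabetical) example prefix whose next move is undefined and point that move at state 0, else 1, else 2, ...; a target is out if some Accept/Reject pair would then sit in one state with the same input left (inseparable). If every existing state is out, open a new one.
a: 0a undefined. 0a->0: ok.
b: 0b undefined. 0b->0: no, aaabbaa/ba meet in 0. Open state 1: 0b->1.
ba: 1a undefined. 1a->0: no, a/ba meet in 0. 1a->1: no, abba/baaba meet in 1 with "ba" left. Open state 2: 1a->2.
bb: 1b undefined. 1b->0: ok.
baa: 2a undefined. 2a->0: ok.
bab: 2b undefined. 2b->0: ok.
All examples now run through 3 states with every (state, symbol) defined. Accept strings end in {0}, Reject strings end in {1,2}; accept={0}.

states=3 start=0 accept={0} delta: 0a->0 0b->1 1a->2 1b->0 2a->0 2b->0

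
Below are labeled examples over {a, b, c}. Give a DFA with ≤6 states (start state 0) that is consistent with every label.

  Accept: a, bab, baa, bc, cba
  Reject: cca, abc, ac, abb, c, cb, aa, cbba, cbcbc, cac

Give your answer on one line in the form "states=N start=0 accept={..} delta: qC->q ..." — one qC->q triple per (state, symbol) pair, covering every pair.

Fold the examples into a partial DFA from state 0: repeatedly fix the first undefined (state, symbol) met by the shortest-then-alphabetical prefix, trying targets in increasing order and rejecting any under which an Accept and a Reject string meet in one state with the same remainder; add a state when all current targets are rejected. Accepting states are where Accept strings end.
a: 0a undefined. 0a->0: no, a/aa meet in 0. Open state 1: 0a->1.
b: 0b undefined. 0b->0: no, baa/aa meet in 1 with "a" left. 0b->1: no, bc/ac meet in 1 with "c" left. Open state 2: 0b->2.
c: 0c undefined. 0c->0: no, a/cca meet in 1. 0c->1: no, a/c meet in 1. 0c->2: ok.
aa: 1a undefined. 1a->0: ok.
ab: 1b undefined. 1b->0: ok.
ac: 1c undefined. 1c->0: ok.
ba: 2a undefined. 2a->0: no, bab/abc meet in 2. 2a->1: no, bab/ac meet in 0. 2a->2: no, bab/cb meet in 2 with "b" left. Open state 3: 2a->3.
bc: 2c undefined. 2c->0: no, a/cca meet in 1. 2c->1: ok.
cb: 2b undefined. 2b->0: ok.
baa: 3a undefined. 3a->0: no, baa/cca meet in 0. 3a->1: ok.
bab: 3b undefined. 3b->0: no, bab/cca meet in 0. 3b->1: ok.
cac: 3c undefined. 3c->0: ok.
All examples now run through 4 states with every (state, symbol) defined. Accept strings end in {1}, Reject strings end in {0,2,3}; accept={1}.

states=4 start=0 accept={1} delta: 0a->1 0b->2 0c->2 1a->0 1b->0 1c->0 2a->3 2b->0 2c->1 3a->1 3b->1 3c->0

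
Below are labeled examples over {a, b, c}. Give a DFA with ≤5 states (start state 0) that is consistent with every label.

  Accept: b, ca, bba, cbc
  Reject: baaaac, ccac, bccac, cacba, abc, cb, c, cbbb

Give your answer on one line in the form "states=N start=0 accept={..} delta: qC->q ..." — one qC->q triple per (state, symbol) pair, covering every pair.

states=3 start=0 accept={0} delta: 0a->0 0b->0 0c->1 1a->0 1b->2 1c->0 2a->1 2b->1 2c->0

Fold the examples into a partial DFA from state 0: repeatedly fix the first undefined (state, symbol) met by the shortest-then-alphabetical prefix, trying targets in increasing order and rejecting any under which an Accept and a Reject string meet in one state with the same remainder; add a state when all current targets are rejected. Accepting states are where Accept strings end.
a: 0a undefined. 0a->0: ok.
b: 0b undefined. 0b->0: ok.
c: 0c undefined. 0c->0: no, b/baaaac meet in 0. Open state 1: 0c->1.
ca: 1a undefined. 1a->0: ok.
cb: 1b undefined. 1b->0: no, b/cacba meet in 0. 1b->1: no, b/cacba meet in 0. Open state 2: 1b->2.
cc: 1c undefined. 1c->0: ok.
cbb: 2b undefined. 2b->0: no, b/cbbb meet in 0. 2b->1: ok.
cbc: 2c undefined. 2c->0: ok.
cacba: 2a undefined. 2a->0: no, b/cacba meet in 0. 2a->1: ok.
All examples now run through 3 states with every (state, symbol) defined. Accept strings end in {0}, Reject strings end in {1,2}; accept={0}.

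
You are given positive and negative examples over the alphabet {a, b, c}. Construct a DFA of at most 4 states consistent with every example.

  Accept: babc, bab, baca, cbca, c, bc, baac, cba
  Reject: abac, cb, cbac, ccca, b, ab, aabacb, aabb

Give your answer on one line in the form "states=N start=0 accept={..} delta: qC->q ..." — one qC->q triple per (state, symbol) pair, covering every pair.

states=4 start=0 accept={0,2,3} delta: 0a->0 0b->1 0c->2 1a->3 1b->1 1c->0 2a->1 2b->1 2c->0 3a->0 3b->0 3c->1

State merging on the prefix tree: take the shortest (then alphabetical) example prefix whose next move is undefined and point that move at state 0, else 1, else 2, ...; a target is out if some Accept/Reject pair would then sit in one state with the same input left (inseparable). If every existing state is out, open a new one.
a: 0a undefined. 0a->0: ok.
b: 0b undefined. 0b->0: no, babc/abac meet in 0 with "c" left. Open state 1: 0b->1.
c: 0c undefined. 0c->0: no, c/ccca meet in 0. 0c->1: no, c/b meet in 1. Open state 2: 0c->2.
ba: 1a undefined. 1a->0: no, bab/b meet in 1. 1a->1: no, bab/aabb meet in 1 with "b" left. 1a->2: no, bab/cb meet in 2 with "b" left. Open state 3: 1a->3.
bc: 1c undefined. 1c->0: ok.
cb: 2b undefined. 2b->0: no, c/cbac meet in 2. 2b->1: ok.
cc: 2c undefined. 2c->0: ok.
baa: 3a undefined. 3a->0: ok.
bab: 3b undefined. 3b->0: ok.
bac: 3c undefined. 3c->0: no, bab/abac meet in 0. 3c->1: ok.
aabb: 1b undefined. 1b->0: no, bab/aabacb meet in 0. 1b->1: ok.
ccca: 2a undefined. 2a->0: no, bab/ccca meet in 0. 2a->1: ok.
All examples now run through 4 states with every (state, symbol) defined. Accept strings end in {0,2,3}, Reject strings end in {1}; accept={0,2,3}.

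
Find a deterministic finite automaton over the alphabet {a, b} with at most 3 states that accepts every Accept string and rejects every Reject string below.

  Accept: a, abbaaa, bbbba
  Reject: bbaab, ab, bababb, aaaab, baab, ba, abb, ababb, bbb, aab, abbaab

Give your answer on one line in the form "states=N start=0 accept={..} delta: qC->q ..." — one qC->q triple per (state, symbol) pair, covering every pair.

states=3 start=0 accept={0} delta: 0a->0 0b->1 1a->1 1b->2 2a->0 2b->1

State merging on the prefix tree: take the shortest (then alphabetical) example prefix whose next move is undefined and point that move at state 0, else 1, else 2, ...; a target is out if some Accept/Reject pair would then sit in one state with the same input left (inseparable). If every existing state is out, open a new one.
a: 0a undefined. 0a->0: ok.
b: 0b undefined. 0b->0: no, a/bbaab meet in 0. Open state 1: 0b->1.
ba: 1a undefined. 1a->0: no, a/ba meet in 0. 1a->1: ok.
bb: 1b undefined. 1b->0: no, a/bababb meet in 0. 1b->1: no, abbaaa/bbaab meet in 1. Open state 2: 1b->2.
bba: 2a undefined. 2a->0: ok.
bbb: 2b undefined. 2b->0: no, a/ababb meet in 0. 2b->1: ok.
All examples now run through 3 states with every (state, symbol) defined. Accept strings end in {0}, Reject strings end in {1,2}; accept={0}.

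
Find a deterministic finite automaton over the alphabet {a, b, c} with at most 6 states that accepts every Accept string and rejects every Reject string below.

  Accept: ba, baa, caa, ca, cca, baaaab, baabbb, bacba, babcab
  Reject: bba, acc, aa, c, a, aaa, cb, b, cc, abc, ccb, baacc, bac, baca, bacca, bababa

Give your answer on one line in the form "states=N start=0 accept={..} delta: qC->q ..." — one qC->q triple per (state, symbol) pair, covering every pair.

Fold the examples into a partial DFA from state 0: repeatedly fix the first undefined (state, symbol) met by the shortest-then-alphabetical prefix, trying targets in increasing order and rejecting any under which an Accept and a Reject string meet in one state with the same remainder; add a state when all current targets are rejected. Accepting states are where Accept strings end.
a: 0a undefined. 0a->0: ok.
b: 0b undefined. 0b->0: no, ba/bba meet in 0. Open state 1: 0b->1.
c: 0c undefined. 0c->0: no, caa/acc meet in 0. 0c->1: ok.
ba: 1a undefined. 1a->0: no, ba/aa meet in 0. 1a->1: no, ba/c meet in 1. Open state 2: 1a->2.
bb: 1b undefined. 1b->0: ok.
cc: 1c undefined. 1c->0: no, cca/bba meet in 0. 1c->1: ok.
baa: 2a undefined. 2a->0: no, baa/bba meet in 0. 2a->1: no, baa/acc meet in 1. 2a->2: ok.
bab: 2b undefined. 2b->0: no, ba/bababa meet in 2. 2b->1: no, ba/bababa meet in 2. 2b->2: no, ba/bababa meet in 2. Open state 3: 2b->3.
bac: 2c undefined. 2c->0: no, ba/bacca meet in 2. 2c->1: no, ba/baca meet in 2. 2c->2: no, ba/baacc meet in 2. 2c->3: no, baaaab/bac meet in 3. Open state 4: 2c->4.
baba: 3a undefined. 3a->0: no, ba/bababa meet in 2. 3a->1: ok.
babc: 3c undefined. 3c->0: no, babcab/acc meet in 1. 3c->1: ok.
baca: 4a undefined. 4a->0: ok.
bacb: 4b undefined. 4b->0: no, bacba/bba meet in 0. 4b->1: ok.
bacc: 4c undefined. 4c->0: ok.
baabb: 3b undefined. 3b->0: no, baabbb/acc meet in 1. 3b->1: no, baabbb/bba meet in 0. 3b->2: ok.
All examples now run through 5 states with every (state, symbol) defined. Accept strings end in {2,3}, Reject strings end in {0,1,4}; accept={2,3}.

states=5 start=0 accept={2,3} delta: 0a->0 0b->1 0c->1 1a->2 1b->0 1c->1 2a->2 2b->3 2c->4 3a->1 3b->2 3c->1 4a->0 4b->1 4c->0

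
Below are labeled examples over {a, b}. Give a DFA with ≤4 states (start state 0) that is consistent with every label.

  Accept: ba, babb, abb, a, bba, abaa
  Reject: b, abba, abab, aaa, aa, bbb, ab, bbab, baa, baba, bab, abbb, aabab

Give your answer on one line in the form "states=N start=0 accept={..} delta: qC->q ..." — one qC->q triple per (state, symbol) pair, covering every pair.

Grow the machine one transition at a time. Run the examples from 0; the earliest place one falls off (shortest prefix, ties alphabetical) gets sent to the lowest-numbered state that keeps every Accept/Reject pair distinguishable — a pair clashes when both reach the same state with identical unread suffix — and to a fresh state only if none does.
a: 0a undefined. 0a->0: no, a/aaa meet in 0. Open state 1: 0a->1.
b: 0b undefined. 0b->0: ok.
aa: 1a undefined. 1a->0: no, ba/aaa meet in 1. 1a->1: no, ba/aaa meet in 1. Open state 2: 1a->2.
ab: 1b undefined. 1b->0: no, ba/abba meet in 1. 1b->1: no, ba/ab meet in 1. 1b->2: ok.
aaa: 2a undefined. 2a->0: ok.
aab: 2b undefined. 2b->0: no, ba/abba meet in 1. 2b->1: no, ba/aabab meet in 1. 2b->2: no, babb/aa meet in 2. Open state 3: 2b->3.
aaba: 3a undefined. 3a->0: ok.
abbb: 3b undefined. 3b->0: ok.
All examples now run through 4 states with every (state, symbol) defined. Accept strings end in {1,3}, Reject strings end in {0,2}; accept={1,3}.

states=4 start=0 accept={1,3} delta: 0a->1 0b->0 1a->2 1b->2 2a->0 2b->3 3a->0 3b->0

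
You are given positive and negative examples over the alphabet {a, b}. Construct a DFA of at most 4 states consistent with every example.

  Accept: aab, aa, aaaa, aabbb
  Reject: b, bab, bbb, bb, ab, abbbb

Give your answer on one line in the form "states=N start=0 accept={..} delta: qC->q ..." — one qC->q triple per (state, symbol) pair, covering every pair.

states=3 start=0 accept={1,2} delta: 0a->1 0b->0 1a->2 1b->0 2a->0 2b->2

Grow the machine one transition at a time. Run the examples from 0; the earliest place one falls off (shortest prefix, ties alphabetical) gets sent to the lowest-numbered state that keeps every Accept/Reject pair distinguishable — a pair clashes when both reach the same state with identical unread suffix — and to a fresh state only if none does.
a: 0a undefined. 0a->0: no, aab/b meet in 0 with "b" left. Open state 1: 0a->1.
b: 0b undefined. 0b->0: ok.
aa: 1a undefined. 1a->0: no, aab/b meet in 0. 1a->1: no, aab/bab meet in 1 with "b" left. Open state 2: 1a->2.
ab: 1b undefined. 1b->0: ok.
aaa: 2a undefined. 2a->0: ok.
aab: 2b undefined. 2b->0: no, aab/b meet in 0. 2b->1: no, aabbb/b meet in 0. 2b->2: ok.
All examples now run through 3 states with every (state, symbol) defined. Accept strings end in {1,2}, Reject strings end in {0}; accept={1,2}.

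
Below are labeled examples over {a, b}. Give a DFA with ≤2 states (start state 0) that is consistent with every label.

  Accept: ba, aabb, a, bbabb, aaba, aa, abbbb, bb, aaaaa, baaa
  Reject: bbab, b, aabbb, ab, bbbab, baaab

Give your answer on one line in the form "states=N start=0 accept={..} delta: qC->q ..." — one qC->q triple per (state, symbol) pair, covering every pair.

states=2 start=0 accept={0} delta: 0a->0 0b->1 1a->0 1b->0

State merging on the prefix tree: take the shortest (then alphabetical) example prefix whose next move is undefined and point that move at state 0, else 1, else 2, ...; a target is out if some Accept/Reject pair would then sit in one state with the same input left (inseparable). If every existing state is out, open a new one.
a: 0a undefined. 0a->0: ok.
b: 0b undefined. 0b->0: no, ba/bbab meet in 0. Open state 1: 0b->1.
ba: 1a undefined. 1a->0: ok.
bb: 1b undefined. 1b->0: ok.
All examples now run through 2 states with every (state, symbol) defined. Accept strings end in {0}, Reject strings end in {1}; accept={0}.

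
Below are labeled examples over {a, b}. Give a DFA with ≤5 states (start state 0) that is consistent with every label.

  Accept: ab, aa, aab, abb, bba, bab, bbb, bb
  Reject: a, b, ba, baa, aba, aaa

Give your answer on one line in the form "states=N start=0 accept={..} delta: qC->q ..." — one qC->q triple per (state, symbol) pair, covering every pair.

states=5 start=0 accept={3,4} delta: 0a->1 0b->2 1a->3 1b->3 2a->2 2b->4 3a->0 3b->3 4a->3 4b->3

State merging on the prefix tree: take the shortest (then alphabetical) example prefix whose next move is undefined and point that move at state 0, else 1, else 2, ...; a target is out if some Accept/Reject pair would then sit in one state with the same input left (inseparable). If every existing state is out, open a new one.
a: 0a undefined. 0a->0: no, ab/b meet in 0 with "b" left. Open state 1: 0a->1.
b: 0b undefined. 0b->0: no, aa/baa meet in 1 with "a" left. 0b->1: no, aa/ba meet in 1 with "a" left. Open state 2: 0b->2.
aa: 1a undefined. 1a->0: no, aab/b meet in 2. 1a->1: no, aa/a meet in 1. 1a->2: no, aa/b meet in 2. Open state 3: 1a->3.
ab: 1b undefined. 1b->0: no, abb/b meet in 2. 1b->1: no, ab/a meet in 1. 1b->2: no, ab/b meet in 2. 1b->3: ok.
ba: 2a undefined. 2a->0: no, bab/b meet in 2. 2a->1: no, ab/baa meet in 3. 2a->2: ok.
bb: 2b undefined. 2b->0: no, bba/a meet in 1. 2b->1: no, bab/a meet in 1. 2b->2: no, bba/b meet in 2. 2b->3: no, bba/aba meet in 3 with "a" left. Open state 4: 2b->4.
aaa: 3a undefined. 3a->0: ok.
aab: 3b undefined. 3b->0: no, aab/aba meet in 0. 3b->1: no, aab/a meet in 1. 3b->2: no, aab/b meet in 2. 3b->3: ok.
bba: 4a undefined. 4a->0: no, bba/aba meet in 0. 4a->1: no, bba/a meet in 1. 4a->2: no, bba/b meet in 2. 4a->3: ok.
bbb: 4b undefined. 4b->0: no, bbb/aba meet in 0. 4b->1: no, bbb/a meet in 1. 4b->2: no, bbb/b meet in 2. 4b->3: ok.
All examples now run through 5 states with every (state, symbol) defined. Accept strings end in {3,4}, Reject strings end in {0,1,2}; accept={3,4}.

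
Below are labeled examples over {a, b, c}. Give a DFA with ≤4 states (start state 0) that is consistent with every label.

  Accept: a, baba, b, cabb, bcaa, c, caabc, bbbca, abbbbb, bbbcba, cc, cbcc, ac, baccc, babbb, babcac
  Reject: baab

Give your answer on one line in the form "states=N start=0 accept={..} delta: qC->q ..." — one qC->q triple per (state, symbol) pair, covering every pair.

states=4 start=0 accept={0,1,2} delta: 0a->0 0b->1 0c->0 1a->2 1b->0 1c->0 2a->2 2b->3 2c->0 3a->0 3b->0 3c->0

State merging on the prefix tree: take the shortest (then alphabetical) example prefix whose next move is undefined and point that move at state 0, else 1, else 2, ...; a target is out if some Accept/Reject pair would then sit in one state with the same input left (inseparable). If every existing state is out, open a new one.
a: 0a undefined. 0a->0: ok.
b: 0b undefined. 0b->0: no, a/baab meet in 0. Open state 1: 0b->1.
c: 0c undefined. 0c->0: ok.
ba: 1a undefined. 1a->0: no, b/baab meet in 1. 1a->1: no, cabb/baab meet in 1 with "b" left. Open state 2: 1a->2.
bb: 1b undefined. 1b->0: ok.
bc: 1c undefined. 1c->0: ok.
baa: 2a undefined. 2a->0: no, b/baab meet in 1. 2a->1: no, a/baab meet in 0. 2a->2: ok.
bab: 2b undefined. 2b->0: no, a/baab meet in 0. 2b->1: no, b/baab meet in 1. 2b->2: no, baba/baab meet in 2. Open state 3: 2b->3.
bac: 2c undefined. 2c->0: ok.
baba: 3a undefined. 3a->0: ok.
babb: 3b undefined. 3b->0: ok.
babc: 3c undefined. 3c->0: ok.
All examples now run through 4 states with every (state, symbol) defined. Accept strings end in {0,1,2}, Reject strings end in {3}; accept={0,1,2}.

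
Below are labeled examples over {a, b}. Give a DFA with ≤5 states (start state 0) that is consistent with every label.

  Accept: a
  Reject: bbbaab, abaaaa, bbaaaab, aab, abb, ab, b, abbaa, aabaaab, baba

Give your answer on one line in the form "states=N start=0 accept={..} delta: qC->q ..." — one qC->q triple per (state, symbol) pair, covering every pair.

Fold the examples into a partial DFA from state 0: repeatedly fix the first undefined (state, symbol) met by the shortest-then-alphabetical prefix, trying targets in increasing order and rejecting any under which an Accept and a Reject string meet in one state with the same remainder; add a state when all current targets are rejected. Accepting states are where Accept strings end.
a: 0a undefined. 0a->0: ok.
b: 0b undefined. 0b->0: no, a/bbbaab meet in 0. Open state 1: 0b->1.
ba: 1a undefined. 1a->0: no, a/abaaaa meet in 0. 1a->1: ok.
bb: 1b undefined. 1b->0: no, a/bbbaab meet in 0. 1b->1: ok.
All examples now run through 2 states with every (state, symbol) defined. Accept strings end in {0}, Reject strings end in {1}; accept={0}.

states=2 start=0 accept={0} delta: 0a->0 0b->1 1a->1 1b->1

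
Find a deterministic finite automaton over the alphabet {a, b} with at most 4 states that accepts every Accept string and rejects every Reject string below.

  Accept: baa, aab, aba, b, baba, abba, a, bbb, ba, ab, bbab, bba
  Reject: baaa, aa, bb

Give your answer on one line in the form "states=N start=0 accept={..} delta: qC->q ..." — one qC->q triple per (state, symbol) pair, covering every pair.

State merging on the prefix tree: take the shortest (then alphabetical) example prefix whose next move is undefined and point that move at state 0, else 1, else 2, ...; a target is out if some Accept/Reject pair would then sit in one state with the same input left (inseparable). If every existing state is out, open a new one.
a: 0a undefined. 0a->0: no, a/aa meet in 0. Open state 1: 0a->1.
b: 0b undefined. 0b->0: no, baa/aa meet in 1 with "a" left. 0b->1: no, ba/aa meet in 1 with "a" left. Open state 2: 0b->2.
aa: 1a undefined. 1a->0: ok.
ab: 1b undefined. 1b->0: no, ab/aa meet in 0. 1b->1: no, aba/aa meet in 0. 1b->2: ok.
ba: 2a undefined. 2a->0: no, aba/baaa meet in 0. 2a->1: no, baa/aa meet in 0. 2a->2: no, baa/baaa meet in 2. Open state 3: 2a->3.
bb: 2b undefined. 2b->0: ok.
baa: 3a undefined. 3a->0: no, baa/aa meet in 0. 3a->1: ok.
bab: 3b undefined. 3b->0: ok.
All examples now run through 4 states with every (state, symbol) defined. Accept strings end in {1,2,3}, Reject strings end in {0}; accept={1,2,3}.

states=4 start=0 accept={1,2,3} delta: 0a->1 0b->2 1a->0 1b->2 2a->3 2b->0 3a->1 3b->0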